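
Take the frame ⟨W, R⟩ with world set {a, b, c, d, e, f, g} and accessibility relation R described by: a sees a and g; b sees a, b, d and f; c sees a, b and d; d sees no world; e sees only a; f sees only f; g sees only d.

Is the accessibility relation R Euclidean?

No

Euclidean: no — b R a and b R d, but not a R d.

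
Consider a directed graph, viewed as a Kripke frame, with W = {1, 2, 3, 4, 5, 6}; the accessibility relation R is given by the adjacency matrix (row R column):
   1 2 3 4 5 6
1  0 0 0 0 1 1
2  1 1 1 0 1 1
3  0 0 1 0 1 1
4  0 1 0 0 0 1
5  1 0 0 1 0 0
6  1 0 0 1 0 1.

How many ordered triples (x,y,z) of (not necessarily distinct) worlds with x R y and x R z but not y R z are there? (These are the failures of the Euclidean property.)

29

Enumerating: (1,5,5), (1,5,6), (1,6,5), (2,1,1), (2,1,2), (2,1,3), (2,3,1), (2,3,2), (2,5,2), (2,5,3), (2,5,5), (2,5,6), … and 17 more.
Total: 29.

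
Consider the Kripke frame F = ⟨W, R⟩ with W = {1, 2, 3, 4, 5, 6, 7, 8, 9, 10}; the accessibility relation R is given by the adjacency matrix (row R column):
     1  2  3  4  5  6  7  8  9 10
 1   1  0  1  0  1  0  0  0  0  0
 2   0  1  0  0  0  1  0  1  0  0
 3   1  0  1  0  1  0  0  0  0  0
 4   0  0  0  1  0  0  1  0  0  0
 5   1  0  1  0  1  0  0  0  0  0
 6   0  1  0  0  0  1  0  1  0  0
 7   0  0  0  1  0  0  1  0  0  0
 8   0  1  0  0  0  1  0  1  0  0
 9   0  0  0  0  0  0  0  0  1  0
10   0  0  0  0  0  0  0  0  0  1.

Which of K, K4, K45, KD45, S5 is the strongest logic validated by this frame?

Transitive (axiom 4): yes — every two-step R-path is closed by a direct edge.
Euclidean (axiom 5): yes — any two successors of a common world are R-related.
Serial (axiom D): yes — every world has a successor (e.g. 1 R 1).
Reflexive (axiom T): yes — every world is R-related to itself.
So F validates K, K4, K45, KD45, S5. The strongest is S5.

S5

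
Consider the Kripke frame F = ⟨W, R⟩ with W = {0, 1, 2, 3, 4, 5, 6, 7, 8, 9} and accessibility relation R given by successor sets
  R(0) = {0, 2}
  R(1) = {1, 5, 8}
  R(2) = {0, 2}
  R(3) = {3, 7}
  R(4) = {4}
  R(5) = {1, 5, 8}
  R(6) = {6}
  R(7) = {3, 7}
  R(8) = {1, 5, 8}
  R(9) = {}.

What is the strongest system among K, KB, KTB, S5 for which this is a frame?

Symmetric (axiom B): yes — every pair in R has its reverse in R.
Reflexive (axiom T): no — 9 is not related to itself.
Euclidean (axiom 5): yes — any two successors of a common world are R-related.
So F validates K, KB; KTB would additionally require R to be reflexive. The strongest is KB.

KB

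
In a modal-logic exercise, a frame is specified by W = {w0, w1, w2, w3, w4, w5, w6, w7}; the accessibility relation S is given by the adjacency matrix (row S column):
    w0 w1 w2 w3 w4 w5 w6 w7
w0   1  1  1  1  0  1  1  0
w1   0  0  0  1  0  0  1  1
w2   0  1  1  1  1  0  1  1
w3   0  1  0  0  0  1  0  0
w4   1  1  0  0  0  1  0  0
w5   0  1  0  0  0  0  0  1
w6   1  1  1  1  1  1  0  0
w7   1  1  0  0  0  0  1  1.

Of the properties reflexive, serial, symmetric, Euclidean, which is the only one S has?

Reflexive: no — w1 is not related to itself.
Serial: yes — every world has a successor (e.g. w0 S w0).
Symmetric: no — w0 S w1 but not w1 S w0.
Euclidean: no — w0 S w1 and w0 S w2, but not w1 S w2.
Only serial holds.

serial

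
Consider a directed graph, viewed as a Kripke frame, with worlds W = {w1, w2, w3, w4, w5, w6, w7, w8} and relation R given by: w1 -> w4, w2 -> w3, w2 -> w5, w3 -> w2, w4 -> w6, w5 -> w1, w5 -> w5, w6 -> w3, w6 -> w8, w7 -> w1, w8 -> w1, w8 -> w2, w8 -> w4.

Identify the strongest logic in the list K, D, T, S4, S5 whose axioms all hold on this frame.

Serial (axiom D): yes — every world has a successor (e.g. w1 R w4).
Reflexive (axiom T): no — w1 is not related to itself.
Transitive (axiom 4): no — w1 R w4 and w4 R w6, but not w1 R w6.
Euclidean (axiom 5): no — w2 R w3 and w2 R w5, but not w3 R w5.
So F validates K, D; T would additionally require R to be reflexive. The strongest is D.

D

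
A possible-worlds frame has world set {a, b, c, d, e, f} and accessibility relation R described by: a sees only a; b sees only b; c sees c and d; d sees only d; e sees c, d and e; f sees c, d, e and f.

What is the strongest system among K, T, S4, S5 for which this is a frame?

S4

Reflexive (axiom T): yes — every world is R-related to itself.
Transitive (axiom 4): yes — every two-step R-path is closed by a direct edge.
Euclidean (axiom 5): no — e R d and e R c, but not d R c.
So F validates K, T, S4; S5 would additionally require R to be Euclidean. The strongest is S4.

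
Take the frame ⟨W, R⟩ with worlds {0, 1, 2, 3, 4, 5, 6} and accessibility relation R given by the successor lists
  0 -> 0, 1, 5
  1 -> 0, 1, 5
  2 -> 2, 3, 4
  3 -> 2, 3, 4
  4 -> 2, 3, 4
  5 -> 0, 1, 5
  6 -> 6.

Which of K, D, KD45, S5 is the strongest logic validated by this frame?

S5

Serial (axiom D): yes — every world has a successor (e.g. 0 R 0).
Transitive (axiom 4): yes — every two-step R-path is closed by a direct edge.
Euclidean (axiom 5): yes — any two successors of a common world are R-related.
Reflexive (axiom T): yes — every world is R-related to itself.
So F validates K, D, KD45, S5. The strongest is S5.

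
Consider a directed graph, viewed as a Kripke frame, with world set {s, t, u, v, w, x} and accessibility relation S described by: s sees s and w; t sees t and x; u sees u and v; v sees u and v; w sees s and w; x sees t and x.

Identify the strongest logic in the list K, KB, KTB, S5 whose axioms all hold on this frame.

Symmetric (axiom B): yes — every pair in S has its reverse in S.
Reflexive (axiom T): yes — every world is S-related to itself.
Euclidean (axiom 5): yes — any two successors of a common world are S-related.
So F validates K, KB, KTB, S5. The strongest is S5.

S5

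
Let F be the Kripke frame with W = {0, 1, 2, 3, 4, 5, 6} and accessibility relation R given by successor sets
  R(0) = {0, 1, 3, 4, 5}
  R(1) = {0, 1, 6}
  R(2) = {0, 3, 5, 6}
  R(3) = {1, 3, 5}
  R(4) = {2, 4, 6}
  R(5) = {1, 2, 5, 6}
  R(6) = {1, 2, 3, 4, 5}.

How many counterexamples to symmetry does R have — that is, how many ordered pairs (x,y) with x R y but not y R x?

10

Enumerating: (0,3), (0,4), (0,5), (2,0), (2,3), (3,1), (3,5), (4,2), (5,1), (6,3).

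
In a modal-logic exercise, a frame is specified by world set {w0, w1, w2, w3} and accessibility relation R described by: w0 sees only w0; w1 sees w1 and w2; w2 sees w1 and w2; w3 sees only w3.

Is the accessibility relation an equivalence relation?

Yes

Reflexive: yes — every world is R-related to itself.
Symmetric: yes — every pair in R has its reverse in R.
Transitive: yes — every two-step R-path is closed by a direct edge.
So R is an equivalence relation.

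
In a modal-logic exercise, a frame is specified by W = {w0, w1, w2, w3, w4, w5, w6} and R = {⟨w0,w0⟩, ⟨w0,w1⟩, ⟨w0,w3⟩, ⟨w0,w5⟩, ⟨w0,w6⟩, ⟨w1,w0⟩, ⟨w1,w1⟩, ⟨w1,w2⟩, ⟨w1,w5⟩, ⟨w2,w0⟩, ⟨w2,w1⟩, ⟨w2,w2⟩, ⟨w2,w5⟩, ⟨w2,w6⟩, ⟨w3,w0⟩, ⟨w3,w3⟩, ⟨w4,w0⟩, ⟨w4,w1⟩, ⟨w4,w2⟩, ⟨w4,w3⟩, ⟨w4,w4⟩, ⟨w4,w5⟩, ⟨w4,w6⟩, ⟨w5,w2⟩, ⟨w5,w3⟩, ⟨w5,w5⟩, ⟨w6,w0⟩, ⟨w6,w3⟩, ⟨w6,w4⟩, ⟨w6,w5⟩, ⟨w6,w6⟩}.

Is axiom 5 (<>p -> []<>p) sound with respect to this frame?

No

Axiom 5 corresponds to the accessibility relation being Euclidean.
Euclidean: no — w0 R w1 and w0 R w3, but not w1 R w3.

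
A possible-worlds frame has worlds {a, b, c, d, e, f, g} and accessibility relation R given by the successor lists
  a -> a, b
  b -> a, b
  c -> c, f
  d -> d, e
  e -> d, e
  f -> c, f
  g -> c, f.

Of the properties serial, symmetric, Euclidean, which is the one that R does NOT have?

symmetric

Serial: yes — every world has a successor (e.g. a R a).
Symmetric: no — g R c but not c R g.
Euclidean: yes — any two successors of a common world are R-related.
Only symmetric fails.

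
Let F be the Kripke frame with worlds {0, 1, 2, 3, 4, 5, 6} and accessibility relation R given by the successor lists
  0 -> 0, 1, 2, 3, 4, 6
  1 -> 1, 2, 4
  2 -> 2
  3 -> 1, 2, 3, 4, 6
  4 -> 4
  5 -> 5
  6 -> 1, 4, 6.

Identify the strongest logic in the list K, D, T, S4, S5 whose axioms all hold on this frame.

Serial (axiom D): yes — every world has a successor (e.g. 0 R 0).
Reflexive (axiom T): yes — every world is R-related to itself.
Transitive (axiom 4): no — 6 R 1 and 1 R 2, but not 6 R 2.
Euclidean (axiom 5): no — 0 R 1 and 0 R 3, but not 1 R 3.
So F validates K, D, T; S4 would additionally require R to be transitive. The strongest is T.

T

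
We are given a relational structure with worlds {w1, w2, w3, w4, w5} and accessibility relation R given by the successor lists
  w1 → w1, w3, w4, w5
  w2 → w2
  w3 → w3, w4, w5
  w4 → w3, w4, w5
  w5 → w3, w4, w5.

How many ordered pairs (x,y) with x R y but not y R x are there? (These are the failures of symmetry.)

Enumerating: (w1,w3), (w1,w4), (w1,w5).

3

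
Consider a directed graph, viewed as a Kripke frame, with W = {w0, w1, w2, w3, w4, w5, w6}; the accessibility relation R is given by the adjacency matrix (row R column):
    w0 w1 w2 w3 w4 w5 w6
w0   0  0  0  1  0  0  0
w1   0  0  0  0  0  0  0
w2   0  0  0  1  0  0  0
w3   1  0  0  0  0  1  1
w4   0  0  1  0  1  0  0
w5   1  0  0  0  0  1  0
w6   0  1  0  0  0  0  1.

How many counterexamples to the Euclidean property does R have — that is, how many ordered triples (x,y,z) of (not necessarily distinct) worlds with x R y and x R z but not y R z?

Enumerating: (w0,w3,w3), (w2,w3,w3), (w3,w0,w0), (w3,w0,w5), (w3,w0,w6), (w3,w5,w6), (w3,w6,w0), (w3,w6,w5), (w4,w2,w2), (w4,w2,w4), (w5,w0,w0), (w5,w0,w5), (w6,w1,w1), (w6,w1,w6).

14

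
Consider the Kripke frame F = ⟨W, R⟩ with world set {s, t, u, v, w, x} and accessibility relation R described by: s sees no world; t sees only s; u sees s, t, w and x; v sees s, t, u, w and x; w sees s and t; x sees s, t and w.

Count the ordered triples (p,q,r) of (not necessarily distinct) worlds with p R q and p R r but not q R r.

35

Enumerating: (t,s,s), (u,s,s), (u,s,t), (u,s,w), (u,s,x), (u,t,t), (u,t,w), (u,t,x), (u,w,w), (u,w,x), (u,x,x), (v,s,s), … and 23 more.
Total: 35.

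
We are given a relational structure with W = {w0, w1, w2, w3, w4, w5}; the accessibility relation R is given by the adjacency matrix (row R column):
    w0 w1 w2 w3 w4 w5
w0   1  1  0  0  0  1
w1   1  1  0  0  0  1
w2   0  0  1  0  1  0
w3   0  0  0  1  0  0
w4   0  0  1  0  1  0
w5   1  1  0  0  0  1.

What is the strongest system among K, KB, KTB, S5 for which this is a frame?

S5

Symmetric (axiom B): yes — every pair in R has its reverse in R.
Reflexive (axiom T): yes — every world is R-related to itself.
Euclidean (axiom 5): yes — any two successors of a common world are R-related.
So F validates K, KB, KTB, S5. The strongest is S5.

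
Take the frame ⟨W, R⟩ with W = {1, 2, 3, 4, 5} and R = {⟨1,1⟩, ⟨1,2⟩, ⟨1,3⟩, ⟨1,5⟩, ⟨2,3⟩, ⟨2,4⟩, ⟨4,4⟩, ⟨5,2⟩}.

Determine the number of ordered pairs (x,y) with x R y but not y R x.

Enumerating: (1,2), (1,3), (1,5), (2,3), (2,4), (5,2).

6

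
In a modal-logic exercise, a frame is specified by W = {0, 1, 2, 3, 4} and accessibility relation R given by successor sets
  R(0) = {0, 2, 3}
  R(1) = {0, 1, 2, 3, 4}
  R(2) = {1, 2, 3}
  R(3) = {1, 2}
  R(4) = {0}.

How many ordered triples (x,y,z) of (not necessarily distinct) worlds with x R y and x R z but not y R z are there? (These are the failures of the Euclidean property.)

Enumerating: (0,2,0), (0,3,0), (0,3,3), (1,0,1), (1,0,4), (1,2,0), (1,2,4), (1,3,0), (1,3,3), (1,3,4), (1,4,1), (1,4,2), (1,4,3), (1,4,4), (2,3,3).

15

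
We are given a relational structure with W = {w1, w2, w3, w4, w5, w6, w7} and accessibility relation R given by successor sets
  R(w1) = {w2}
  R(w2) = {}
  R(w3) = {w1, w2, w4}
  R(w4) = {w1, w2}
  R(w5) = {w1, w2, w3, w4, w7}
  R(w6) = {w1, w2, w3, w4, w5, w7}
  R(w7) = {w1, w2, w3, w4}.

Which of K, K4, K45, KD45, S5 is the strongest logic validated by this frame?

K4

Transitive (axiom 4): yes — every two-step R-path is closed by a direct edge.
Euclidean (axiom 5): no — w3 R w1 and w3 R w4, but not w1 R w4.
Serial (axiom D): no — w2 has no R-successor.
Reflexive (axiom T): no — w1 is not related to itself.
So F validates K, K4; K45 would additionally require R to be Euclidean. The strongest is K4.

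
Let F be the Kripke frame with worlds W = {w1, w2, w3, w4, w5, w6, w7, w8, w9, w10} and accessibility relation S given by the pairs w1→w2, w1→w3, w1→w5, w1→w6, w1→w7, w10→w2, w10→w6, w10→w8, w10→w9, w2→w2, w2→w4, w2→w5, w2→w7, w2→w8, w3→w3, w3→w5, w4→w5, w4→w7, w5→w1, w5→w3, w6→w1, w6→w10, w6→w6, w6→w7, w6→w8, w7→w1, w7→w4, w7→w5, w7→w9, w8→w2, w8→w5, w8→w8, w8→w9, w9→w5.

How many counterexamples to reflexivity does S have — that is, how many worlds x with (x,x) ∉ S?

Enumerating: w1, w4, w5, w7, w9, w10.

6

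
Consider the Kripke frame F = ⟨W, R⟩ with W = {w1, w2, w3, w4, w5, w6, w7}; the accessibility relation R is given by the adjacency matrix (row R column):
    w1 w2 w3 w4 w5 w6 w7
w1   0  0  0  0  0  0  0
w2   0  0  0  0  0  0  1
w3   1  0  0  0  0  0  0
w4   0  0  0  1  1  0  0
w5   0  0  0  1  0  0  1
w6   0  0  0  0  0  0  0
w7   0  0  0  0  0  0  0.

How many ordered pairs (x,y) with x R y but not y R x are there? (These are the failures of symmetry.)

Enumerating: (w2,w7), (w3,w1), (w5,w7).

3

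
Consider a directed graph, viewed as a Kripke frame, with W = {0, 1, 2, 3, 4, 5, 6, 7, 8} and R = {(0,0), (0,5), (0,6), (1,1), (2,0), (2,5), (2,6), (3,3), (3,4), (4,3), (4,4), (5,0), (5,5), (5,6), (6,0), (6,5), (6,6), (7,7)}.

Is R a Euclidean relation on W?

Euclidean: yes — any two successors of a common world are R-related.

Yes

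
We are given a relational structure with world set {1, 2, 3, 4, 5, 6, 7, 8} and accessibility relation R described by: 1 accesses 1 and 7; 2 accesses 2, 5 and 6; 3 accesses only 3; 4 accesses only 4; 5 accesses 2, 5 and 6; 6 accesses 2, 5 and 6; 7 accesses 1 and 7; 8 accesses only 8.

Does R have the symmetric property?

Symmetric: yes — every pair in R has its reverse in R.

Yes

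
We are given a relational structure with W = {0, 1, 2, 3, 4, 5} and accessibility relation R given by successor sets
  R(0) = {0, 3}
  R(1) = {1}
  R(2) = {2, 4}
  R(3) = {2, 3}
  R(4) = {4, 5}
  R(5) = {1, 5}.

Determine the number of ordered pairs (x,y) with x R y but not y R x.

5

Enumerating: (0,3), (2,4), (3,2), (4,5), (5,1).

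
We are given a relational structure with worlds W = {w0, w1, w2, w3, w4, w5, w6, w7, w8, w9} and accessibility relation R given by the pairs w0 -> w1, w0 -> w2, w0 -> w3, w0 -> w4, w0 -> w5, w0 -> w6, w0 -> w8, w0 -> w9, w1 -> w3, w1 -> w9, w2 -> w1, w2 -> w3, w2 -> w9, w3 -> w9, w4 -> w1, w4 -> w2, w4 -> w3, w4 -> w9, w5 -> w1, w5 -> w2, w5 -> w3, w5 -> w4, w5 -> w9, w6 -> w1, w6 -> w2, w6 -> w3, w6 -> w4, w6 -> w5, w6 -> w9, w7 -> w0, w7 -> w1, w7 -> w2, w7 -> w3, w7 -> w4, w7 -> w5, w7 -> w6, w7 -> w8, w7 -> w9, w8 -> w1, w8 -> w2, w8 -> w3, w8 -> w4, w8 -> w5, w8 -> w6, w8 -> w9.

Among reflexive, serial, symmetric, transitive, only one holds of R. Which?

Reflexive: no — w0 is not related to itself.
Serial: no — w9 has no R-successor.
Symmetric: no — w0 R w1 but not w1 R w0.
Transitive: yes — every two-step R-path is closed by a direct edge.
Only transitive holds.

transitive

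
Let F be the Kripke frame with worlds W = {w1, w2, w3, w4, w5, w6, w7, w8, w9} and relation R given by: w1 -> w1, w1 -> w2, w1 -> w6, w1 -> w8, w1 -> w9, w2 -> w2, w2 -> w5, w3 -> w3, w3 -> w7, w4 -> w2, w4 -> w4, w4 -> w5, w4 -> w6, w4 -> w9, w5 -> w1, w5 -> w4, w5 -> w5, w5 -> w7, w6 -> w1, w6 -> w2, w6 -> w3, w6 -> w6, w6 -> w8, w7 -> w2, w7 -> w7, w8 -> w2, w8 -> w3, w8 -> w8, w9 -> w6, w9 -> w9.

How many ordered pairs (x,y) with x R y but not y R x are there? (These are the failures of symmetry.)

Enumerating: (w1,w2), (w1,w8), (w1,w9), (w2,w5), (w3,w7), (w4,w2), (w4,w6), (w4,w9), (w5,w1), (w5,w7), (w6,w2), (w6,w3), (w6,w8), (w7,w2), (w8,w2), (w8,w3), (w9,w6).

17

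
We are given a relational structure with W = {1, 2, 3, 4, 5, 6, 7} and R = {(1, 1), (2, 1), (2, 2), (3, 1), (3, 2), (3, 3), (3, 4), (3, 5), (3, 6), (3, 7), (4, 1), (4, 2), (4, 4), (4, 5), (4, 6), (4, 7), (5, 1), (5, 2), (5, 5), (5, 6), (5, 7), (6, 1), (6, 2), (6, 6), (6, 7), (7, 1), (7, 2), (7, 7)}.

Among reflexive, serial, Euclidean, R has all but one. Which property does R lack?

Euclidean

Reflexive: yes — every world is R-related to itself.
Serial: yes — every world has a successor (e.g. 1 R 1).
Euclidean: no — 3 R 1 and 3 R 2, but not 1 R 2.
Only Euclidean fails.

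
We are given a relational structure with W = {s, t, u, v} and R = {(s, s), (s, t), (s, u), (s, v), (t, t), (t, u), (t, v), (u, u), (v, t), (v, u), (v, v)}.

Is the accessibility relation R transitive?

Transitive: yes — every two-step R-path is closed by a direct edge.

Yes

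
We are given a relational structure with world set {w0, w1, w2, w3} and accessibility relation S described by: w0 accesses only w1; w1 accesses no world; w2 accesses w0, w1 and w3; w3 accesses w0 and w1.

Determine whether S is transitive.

Yes

Transitive: yes — every two-step S-path is closed by a direct edge.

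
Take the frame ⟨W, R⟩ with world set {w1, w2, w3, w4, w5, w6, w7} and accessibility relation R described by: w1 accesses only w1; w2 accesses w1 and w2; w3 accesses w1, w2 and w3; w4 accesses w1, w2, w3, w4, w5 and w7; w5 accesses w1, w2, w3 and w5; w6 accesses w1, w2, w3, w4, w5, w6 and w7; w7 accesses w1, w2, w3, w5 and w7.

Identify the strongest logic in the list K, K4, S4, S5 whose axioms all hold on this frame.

Transitive (axiom 4): yes — every two-step R-path is closed by a direct edge.
Reflexive (axiom T): yes — every world is R-related to itself.
Euclidean (axiom 5): no — w3 R w1 and w3 R w2, but not w1 R w2.
So F validates K, K4, S4; S5 would additionally require R to be Euclidean. The strongest is S4.

S4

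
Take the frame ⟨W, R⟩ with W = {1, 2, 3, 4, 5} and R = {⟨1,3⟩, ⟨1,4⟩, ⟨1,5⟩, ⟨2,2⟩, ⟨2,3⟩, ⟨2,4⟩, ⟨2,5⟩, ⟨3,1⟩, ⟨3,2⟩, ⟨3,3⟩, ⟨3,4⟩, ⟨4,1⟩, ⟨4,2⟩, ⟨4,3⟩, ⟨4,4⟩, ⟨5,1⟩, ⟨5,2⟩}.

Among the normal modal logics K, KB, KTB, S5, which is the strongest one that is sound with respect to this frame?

KB

Symmetric (axiom B): yes — every pair in R has its reverse in R.
Reflexive (axiom T): no — 1 is not related to itself.
Euclidean (axiom 5): no — 1 R 3 and 1 R 5, but not 3 R 5.
So F validates K, KB; KTB would additionally require R to be reflexive. The strongest is KB.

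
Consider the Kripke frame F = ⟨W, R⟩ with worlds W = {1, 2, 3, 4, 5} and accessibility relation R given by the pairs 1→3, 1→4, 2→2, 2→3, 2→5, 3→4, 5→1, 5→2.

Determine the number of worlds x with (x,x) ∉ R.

4

Enumerating: 1, 3, 4, 5.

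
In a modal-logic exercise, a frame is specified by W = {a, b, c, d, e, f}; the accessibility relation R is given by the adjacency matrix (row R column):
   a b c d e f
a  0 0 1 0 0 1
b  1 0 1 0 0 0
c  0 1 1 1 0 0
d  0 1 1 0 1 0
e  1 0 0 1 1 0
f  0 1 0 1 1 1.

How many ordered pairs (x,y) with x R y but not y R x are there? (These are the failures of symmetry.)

Enumerating: (a,c), (a,f), (b,a), (d,b), (e,a), (f,b), (f,d), (f,e).

8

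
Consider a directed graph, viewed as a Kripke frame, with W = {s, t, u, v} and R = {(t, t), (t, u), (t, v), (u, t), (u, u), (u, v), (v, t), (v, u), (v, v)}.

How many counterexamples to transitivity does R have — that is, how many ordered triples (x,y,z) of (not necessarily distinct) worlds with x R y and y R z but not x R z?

R is transitive; there are no such tuples.

0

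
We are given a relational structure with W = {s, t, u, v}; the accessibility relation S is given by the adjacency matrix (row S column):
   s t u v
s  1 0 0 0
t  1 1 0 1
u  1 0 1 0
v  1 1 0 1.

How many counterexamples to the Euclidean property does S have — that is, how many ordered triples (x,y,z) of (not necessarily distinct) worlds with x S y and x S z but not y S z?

Enumerating: (t,s,t), (t,s,v), (u,s,u), (v,s,t), (v,s,v).

5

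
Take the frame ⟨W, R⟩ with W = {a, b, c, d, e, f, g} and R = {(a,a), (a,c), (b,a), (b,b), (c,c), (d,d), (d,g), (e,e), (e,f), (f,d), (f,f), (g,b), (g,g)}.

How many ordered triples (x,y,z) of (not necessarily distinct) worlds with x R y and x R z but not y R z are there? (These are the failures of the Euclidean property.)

6

Enumerating: (a,c,a), (b,a,b), (d,g,d), (e,f,e), (f,d,f), (g,b,g).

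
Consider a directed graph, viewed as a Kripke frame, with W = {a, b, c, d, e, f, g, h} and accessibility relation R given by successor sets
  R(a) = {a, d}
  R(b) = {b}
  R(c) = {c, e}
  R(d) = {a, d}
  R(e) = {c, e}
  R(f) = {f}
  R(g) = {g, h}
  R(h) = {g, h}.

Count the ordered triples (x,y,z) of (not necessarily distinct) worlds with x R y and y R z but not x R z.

R is transitive; there are no such tuples.

0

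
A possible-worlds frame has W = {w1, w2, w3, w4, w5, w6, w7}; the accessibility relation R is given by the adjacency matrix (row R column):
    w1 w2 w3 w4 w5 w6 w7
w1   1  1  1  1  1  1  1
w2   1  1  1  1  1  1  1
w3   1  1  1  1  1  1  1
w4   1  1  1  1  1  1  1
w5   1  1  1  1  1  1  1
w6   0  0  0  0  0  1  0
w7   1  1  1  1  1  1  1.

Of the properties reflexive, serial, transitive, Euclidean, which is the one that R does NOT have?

Reflexive: yes — every world is R-related to itself.
Serial: yes — every world has a successor (e.g. w1 R w1).
Transitive: yes — every two-step R-path is closed by a direct edge.
Euclidean: no — w1 R w6 and w1 R w2, but not w6 R w2.
Only Euclidean fails.

Euclidean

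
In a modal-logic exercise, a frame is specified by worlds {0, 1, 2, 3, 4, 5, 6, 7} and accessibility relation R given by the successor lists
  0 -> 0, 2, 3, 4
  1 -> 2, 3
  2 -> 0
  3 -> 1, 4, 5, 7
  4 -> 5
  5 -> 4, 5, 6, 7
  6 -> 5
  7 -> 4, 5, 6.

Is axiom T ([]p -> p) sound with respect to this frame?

No

Axiom T corresponds to the accessibility relation being reflexive.
Reflexive: no — 1 is not related to itself.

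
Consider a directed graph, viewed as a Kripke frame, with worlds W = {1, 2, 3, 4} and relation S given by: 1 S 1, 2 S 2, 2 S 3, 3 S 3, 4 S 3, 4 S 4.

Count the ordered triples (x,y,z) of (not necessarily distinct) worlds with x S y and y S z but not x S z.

S is transitive; there are no such tuples.

0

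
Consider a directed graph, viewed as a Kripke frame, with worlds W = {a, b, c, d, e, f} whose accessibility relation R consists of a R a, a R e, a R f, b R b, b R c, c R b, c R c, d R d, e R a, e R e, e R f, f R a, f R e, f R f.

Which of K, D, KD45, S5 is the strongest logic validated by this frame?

Serial (axiom D): yes — every world has a successor (e.g. a R a).
Transitive (axiom 4): yes — every two-step R-path is closed by a direct edge.
Euclidean (axiom 5): yes — any two successors of a common world are R-related.
Reflexive (axiom T): yes — every world is R-related to itself.
So F validates K, D, KD45, S5. The strongest is S5.

S5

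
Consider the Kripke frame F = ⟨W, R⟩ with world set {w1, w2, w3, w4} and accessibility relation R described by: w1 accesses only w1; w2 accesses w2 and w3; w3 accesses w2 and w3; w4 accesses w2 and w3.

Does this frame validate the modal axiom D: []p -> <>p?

Yes

By correspondence theory, D is valid on a frame iff R is serial.
Serial: yes — every world has a successor (e.g. w1 R w1).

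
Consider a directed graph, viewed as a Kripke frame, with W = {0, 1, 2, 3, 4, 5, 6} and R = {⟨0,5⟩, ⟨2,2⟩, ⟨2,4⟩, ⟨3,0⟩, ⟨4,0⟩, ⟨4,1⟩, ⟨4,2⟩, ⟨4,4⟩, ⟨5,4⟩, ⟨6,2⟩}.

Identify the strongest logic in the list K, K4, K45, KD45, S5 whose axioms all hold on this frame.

K

Transitive (axiom 4): no — 0 R 5 and 5 R 4, but not 0 R 4.
Euclidean (axiom 5): no — 4 R 0 and 4 R 1, but not 0 R 1.
Serial (axiom D): no — 1 has no R-successor.
Reflexive (axiom T): no — 0 is not related to itself.
So F validates K; K4 would additionally require R to be transitive. The strongest is K.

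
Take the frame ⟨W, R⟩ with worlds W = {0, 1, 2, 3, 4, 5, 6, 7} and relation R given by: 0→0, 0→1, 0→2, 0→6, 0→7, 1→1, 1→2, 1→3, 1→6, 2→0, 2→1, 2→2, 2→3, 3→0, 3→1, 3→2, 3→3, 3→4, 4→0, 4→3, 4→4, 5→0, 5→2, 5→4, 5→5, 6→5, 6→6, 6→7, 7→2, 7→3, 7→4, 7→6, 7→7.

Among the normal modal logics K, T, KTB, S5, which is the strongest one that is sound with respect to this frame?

T

Reflexive (axiom T): yes — every world is R-related to itself.
Symmetric (axiom B): no — 0 R 1 but not 1 R 0.
Euclidean (axiom 5): no — 0 R 1 and 0 R 7, but not 1 R 7.
So F validates K, T; KTB would additionally require R to be symmetric. The strongest is T.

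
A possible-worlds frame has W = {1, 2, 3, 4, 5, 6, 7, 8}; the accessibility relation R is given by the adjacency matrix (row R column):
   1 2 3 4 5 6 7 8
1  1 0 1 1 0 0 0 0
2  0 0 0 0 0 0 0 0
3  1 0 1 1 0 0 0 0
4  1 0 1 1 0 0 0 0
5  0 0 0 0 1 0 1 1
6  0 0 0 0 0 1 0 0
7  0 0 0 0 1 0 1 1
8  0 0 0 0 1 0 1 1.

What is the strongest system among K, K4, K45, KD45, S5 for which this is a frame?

K45

Transitive (axiom 4): yes — every two-step R-path is closed by a direct edge.
Euclidean (axiom 5): yes — any two successors of a common world are R-related.
Serial (axiom D): no — 2 has no R-successor.
Reflexive (axiom T): no — 2 is not related to itself.
So F validates K, K4, K45; KD45 would additionally require R to be serial. The strongest is K45.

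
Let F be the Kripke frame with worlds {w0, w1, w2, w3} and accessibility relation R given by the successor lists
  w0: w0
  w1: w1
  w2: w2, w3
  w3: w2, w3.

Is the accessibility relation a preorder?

Reflexive: yes — every world is R-related to itself.
Transitive: yes — every two-step R-path is closed by a direct edge.
So R is a preorder.

Yes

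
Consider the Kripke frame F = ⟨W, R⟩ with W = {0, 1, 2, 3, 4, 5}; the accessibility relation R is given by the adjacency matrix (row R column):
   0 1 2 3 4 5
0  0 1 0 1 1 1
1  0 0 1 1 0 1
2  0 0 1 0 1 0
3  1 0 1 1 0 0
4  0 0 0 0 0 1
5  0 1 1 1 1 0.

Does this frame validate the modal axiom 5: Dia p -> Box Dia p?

Axiom 5 corresponds to the accessibility relation being Euclidean.
Euclidean: no — 0 R 1 and 0 R 4, but not 1 R 4.

No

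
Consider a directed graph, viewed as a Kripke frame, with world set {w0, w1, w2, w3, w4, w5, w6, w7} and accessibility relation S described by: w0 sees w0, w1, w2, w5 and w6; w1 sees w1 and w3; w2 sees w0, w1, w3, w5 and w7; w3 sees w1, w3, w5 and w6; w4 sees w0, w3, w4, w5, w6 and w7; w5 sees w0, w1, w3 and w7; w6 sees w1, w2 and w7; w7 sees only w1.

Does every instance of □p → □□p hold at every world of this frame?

No

The schema 4 characterises exactly the transitive frames.
Transitive: no — w0 S w1 and w1 S w3, but not w0 S w3.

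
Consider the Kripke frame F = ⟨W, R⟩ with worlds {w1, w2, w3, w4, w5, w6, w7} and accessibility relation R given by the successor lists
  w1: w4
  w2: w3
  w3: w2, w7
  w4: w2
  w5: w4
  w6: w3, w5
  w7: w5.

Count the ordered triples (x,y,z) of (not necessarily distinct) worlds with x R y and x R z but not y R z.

Enumerating: (w1,w4,w4), (w2,w3,w3), (w3,w2,w2), (w3,w2,w7), (w3,w7,w2), (w3,w7,w7), (w4,w2,w2), (w5,w4,w4), (w6,w3,w3), (w6,w3,w5), (w6,w5,w3), (w6,w5,w5), (w7,w5,w5).

13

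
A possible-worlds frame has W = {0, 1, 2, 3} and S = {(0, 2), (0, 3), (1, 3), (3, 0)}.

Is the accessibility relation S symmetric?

Symmetric: no — 0 S 2 but not 2 S 0.

No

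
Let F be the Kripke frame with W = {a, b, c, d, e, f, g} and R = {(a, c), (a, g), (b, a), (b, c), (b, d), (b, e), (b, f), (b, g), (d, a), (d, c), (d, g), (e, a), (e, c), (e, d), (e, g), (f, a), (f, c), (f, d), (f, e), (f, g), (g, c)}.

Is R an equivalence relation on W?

Reflexive: no — a is not related to itself.
Symmetric: no — a R c but not c R a.
Transitive: yes — every two-step R-path is closed by a direct edge.
So R is not an equivalence relation.

No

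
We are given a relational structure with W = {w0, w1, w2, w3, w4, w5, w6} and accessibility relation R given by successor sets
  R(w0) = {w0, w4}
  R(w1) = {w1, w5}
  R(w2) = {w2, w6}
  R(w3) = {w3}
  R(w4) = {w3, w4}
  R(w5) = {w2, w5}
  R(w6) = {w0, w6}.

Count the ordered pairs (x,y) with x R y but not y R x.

6

Enumerating: (w0,w4), (w1,w5), (w2,w6), (w4,w3), (w5,w2), (w6,w0).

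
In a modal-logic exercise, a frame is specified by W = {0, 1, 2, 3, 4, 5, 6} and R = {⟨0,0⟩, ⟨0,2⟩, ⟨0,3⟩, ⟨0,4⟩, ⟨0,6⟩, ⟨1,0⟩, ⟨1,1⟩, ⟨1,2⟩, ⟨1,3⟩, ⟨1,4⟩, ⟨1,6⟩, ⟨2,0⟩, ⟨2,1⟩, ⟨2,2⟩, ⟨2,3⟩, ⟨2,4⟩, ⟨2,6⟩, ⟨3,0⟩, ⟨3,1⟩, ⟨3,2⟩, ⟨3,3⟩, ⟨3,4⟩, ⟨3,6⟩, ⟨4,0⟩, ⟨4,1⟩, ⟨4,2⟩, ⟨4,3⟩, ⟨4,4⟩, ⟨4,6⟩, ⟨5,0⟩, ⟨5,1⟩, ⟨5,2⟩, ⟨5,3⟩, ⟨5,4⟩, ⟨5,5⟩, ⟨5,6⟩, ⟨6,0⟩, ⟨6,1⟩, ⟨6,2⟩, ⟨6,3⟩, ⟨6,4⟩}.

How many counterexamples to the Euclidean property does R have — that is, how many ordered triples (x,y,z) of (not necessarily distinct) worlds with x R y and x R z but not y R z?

Enumerating: (0,6,6), (1,0,1), (1,6,6), (2,0,1), (2,6,6), (3,0,1), (3,6,6), (4,0,1), (4,6,6), (5,0,1), (5,0,5), (5,1,5), (5,2,5), (5,3,5), (5,4,5), (5,6,5), (5,6,6), (6,0,1).

18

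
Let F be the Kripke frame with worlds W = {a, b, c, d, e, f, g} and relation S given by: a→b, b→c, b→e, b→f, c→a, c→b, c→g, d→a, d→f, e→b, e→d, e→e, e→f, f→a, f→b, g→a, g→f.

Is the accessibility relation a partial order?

Reflexive: no — a is not related to itself.
Transitive: no — a S b and b S c, but not a S c.
Antisymmetric: no — b S c and c S b with b ≠ c.
So S is not a partial order.

No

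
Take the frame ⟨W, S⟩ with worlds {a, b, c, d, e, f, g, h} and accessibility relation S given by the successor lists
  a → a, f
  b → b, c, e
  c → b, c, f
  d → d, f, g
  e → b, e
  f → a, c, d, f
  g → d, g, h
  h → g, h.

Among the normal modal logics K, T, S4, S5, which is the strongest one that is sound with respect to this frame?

Reflexive (axiom T): yes — every world is S-related to itself.
Transitive (axiom 4): no — a S f and f S c, but not a S c.
Euclidean (axiom 5): no — b S c and b S e, but not c S e.
So F validates K, T; S4 would additionally require S to be transitive. The strongest is T.

T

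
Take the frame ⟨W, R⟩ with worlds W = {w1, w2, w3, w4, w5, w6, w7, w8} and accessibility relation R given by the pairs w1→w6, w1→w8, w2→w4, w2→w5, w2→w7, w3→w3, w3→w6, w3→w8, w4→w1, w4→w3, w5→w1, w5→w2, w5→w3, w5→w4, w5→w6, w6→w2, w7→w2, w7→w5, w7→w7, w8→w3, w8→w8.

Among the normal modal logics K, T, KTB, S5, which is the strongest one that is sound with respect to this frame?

K

Reflexive (axiom T): no — w1 is not related to itself.
Symmetric (axiom B): no — w1 R w6 but not w6 R w1.
Euclidean (axiom 5): no — w1 R w6 and w1 R w8, but not w6 R w8.
So F validates K; T would additionally require R to be reflexive. The strongest is K.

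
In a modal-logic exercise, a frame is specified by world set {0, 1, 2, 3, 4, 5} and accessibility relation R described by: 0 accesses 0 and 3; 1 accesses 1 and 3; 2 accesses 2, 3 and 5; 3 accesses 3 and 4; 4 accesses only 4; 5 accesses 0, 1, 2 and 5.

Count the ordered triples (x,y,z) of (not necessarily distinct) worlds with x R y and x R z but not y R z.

14

Enumerating: (0,3,0), (1,3,1), (2,3,2), (2,3,5), (2,5,3), (3,4,3), (5,0,1), (5,0,2), (5,0,5), (5,1,0), (5,1,2), (5,1,5), (5,2,0), (5,2,1).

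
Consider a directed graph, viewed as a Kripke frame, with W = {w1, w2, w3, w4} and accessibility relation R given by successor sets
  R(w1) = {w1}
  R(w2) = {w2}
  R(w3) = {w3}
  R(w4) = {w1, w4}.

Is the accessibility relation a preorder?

Yes

Reflexive: yes — every world is R-related to itself.
Transitive: yes — every two-step R-path is closed by a direct edge.
So R is a preorder.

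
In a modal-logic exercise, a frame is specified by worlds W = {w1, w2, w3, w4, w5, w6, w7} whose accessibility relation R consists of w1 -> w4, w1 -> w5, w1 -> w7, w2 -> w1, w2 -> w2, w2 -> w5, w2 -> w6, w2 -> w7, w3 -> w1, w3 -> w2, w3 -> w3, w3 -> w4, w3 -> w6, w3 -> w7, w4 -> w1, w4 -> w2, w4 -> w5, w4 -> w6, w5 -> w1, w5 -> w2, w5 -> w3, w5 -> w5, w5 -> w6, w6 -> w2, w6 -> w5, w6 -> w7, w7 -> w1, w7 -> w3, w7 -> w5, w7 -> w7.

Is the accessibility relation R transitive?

Transitive: no — w1 R w4 and w4 R w2, but not w1 R w2.

No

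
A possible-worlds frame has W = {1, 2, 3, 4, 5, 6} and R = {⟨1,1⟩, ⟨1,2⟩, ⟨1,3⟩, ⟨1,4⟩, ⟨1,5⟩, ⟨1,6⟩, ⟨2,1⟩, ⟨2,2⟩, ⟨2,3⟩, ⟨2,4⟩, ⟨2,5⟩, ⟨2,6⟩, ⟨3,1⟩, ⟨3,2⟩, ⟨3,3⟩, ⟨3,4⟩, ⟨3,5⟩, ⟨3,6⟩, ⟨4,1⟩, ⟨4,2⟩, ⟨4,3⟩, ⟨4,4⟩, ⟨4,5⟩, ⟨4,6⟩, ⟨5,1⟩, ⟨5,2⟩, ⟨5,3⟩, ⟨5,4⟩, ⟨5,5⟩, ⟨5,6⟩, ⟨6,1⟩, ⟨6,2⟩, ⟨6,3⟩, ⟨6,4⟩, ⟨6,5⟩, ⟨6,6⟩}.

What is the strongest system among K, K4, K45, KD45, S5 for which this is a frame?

S5

Transitive (axiom 4): yes — every two-step R-path is closed by a direct edge.
Euclidean (axiom 5): yes — any two successors of a common world are R-related.
Serial (axiom D): yes — every world has a successor (e.g. 1 R 1).
Reflexive (axiom T): yes — every world is R-related to itself.
So F validates K, K4, K45, KD45, S5. The strongest is S5.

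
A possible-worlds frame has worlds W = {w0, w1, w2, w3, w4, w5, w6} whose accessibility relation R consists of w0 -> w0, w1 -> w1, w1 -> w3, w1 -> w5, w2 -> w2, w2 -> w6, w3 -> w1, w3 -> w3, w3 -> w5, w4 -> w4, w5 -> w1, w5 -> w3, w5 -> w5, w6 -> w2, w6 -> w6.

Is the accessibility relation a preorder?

Yes

Reflexive: yes — every world is R-related to itself.
Transitive: yes — every two-step R-path is closed by a direct edge.
So R is a preorder.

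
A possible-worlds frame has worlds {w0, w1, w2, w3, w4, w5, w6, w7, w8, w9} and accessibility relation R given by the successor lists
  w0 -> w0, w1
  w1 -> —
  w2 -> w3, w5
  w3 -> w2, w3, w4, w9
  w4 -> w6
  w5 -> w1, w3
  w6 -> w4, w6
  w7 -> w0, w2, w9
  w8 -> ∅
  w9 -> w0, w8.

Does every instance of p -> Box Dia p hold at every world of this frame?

No

Axiom B corresponds to the accessibility relation being symmetric.
Symmetric: no — w0 R w1 but not w1 R w0.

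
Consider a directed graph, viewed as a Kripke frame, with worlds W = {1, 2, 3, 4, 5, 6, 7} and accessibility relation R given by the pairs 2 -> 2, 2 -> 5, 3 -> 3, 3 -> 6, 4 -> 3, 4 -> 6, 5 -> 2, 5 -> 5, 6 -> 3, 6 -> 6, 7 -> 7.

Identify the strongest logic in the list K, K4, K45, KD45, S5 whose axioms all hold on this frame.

Transitive (axiom 4): yes — every two-step R-path is closed by a direct edge.
Euclidean (axiom 5): yes — any two successors of a common world are R-related.
Serial (axiom D): no — 1 has no R-successor.
Reflexive (axiom T): no — 1 is not related to itself.
So F validates K, K4, K45; KD45 would additionally require R to be serial. The strongest is K45.

K45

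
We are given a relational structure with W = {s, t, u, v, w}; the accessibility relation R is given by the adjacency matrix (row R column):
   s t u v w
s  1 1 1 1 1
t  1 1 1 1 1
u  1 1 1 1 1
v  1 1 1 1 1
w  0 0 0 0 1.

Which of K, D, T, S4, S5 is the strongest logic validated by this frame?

Serial (axiom D): yes — every world has a successor (e.g. s R s).
Reflexive (axiom T): yes — every world is R-related to itself.
Transitive (axiom 4): yes — every two-step R-path is closed by a direct edge.
Euclidean (axiom 5): no — s R w and s R t, but not w R t.
So F validates K, D, T, S4; S5 would additionally require R to be Euclidean. The strongest is S4.

S4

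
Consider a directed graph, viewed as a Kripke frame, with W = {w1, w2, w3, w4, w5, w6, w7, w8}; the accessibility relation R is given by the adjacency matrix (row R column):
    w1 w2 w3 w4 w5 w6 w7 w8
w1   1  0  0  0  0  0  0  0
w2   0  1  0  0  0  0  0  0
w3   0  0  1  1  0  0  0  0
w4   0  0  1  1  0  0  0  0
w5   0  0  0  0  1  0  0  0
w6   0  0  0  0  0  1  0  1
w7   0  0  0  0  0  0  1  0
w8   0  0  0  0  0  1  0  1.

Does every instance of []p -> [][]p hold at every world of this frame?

Yes

By correspondence theory, 4 is valid on a frame iff R is transitive.
Transitive: yes — every two-step R-path is closed by a direct edge.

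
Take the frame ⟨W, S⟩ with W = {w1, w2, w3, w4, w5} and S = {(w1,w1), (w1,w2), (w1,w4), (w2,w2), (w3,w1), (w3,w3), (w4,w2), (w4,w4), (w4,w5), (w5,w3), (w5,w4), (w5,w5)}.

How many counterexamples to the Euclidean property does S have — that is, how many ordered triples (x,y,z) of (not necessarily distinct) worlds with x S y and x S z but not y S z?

Enumerating: (w1,w2,w1), (w1,w2,w4), (w1,w4,w1), (w3,w1,w3), (w4,w2,w4), (w4,w2,w5), (w4,w5,w2), (w5,w3,w4), (w5,w3,w5), (w5,w4,w3).

10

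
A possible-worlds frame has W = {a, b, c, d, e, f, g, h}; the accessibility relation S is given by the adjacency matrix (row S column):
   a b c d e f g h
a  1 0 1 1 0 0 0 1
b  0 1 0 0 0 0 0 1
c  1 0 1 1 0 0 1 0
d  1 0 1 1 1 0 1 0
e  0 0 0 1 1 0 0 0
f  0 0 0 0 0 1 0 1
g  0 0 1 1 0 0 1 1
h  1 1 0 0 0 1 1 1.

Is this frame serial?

Serial: yes — every world has a successor (e.g. a S a).

Yes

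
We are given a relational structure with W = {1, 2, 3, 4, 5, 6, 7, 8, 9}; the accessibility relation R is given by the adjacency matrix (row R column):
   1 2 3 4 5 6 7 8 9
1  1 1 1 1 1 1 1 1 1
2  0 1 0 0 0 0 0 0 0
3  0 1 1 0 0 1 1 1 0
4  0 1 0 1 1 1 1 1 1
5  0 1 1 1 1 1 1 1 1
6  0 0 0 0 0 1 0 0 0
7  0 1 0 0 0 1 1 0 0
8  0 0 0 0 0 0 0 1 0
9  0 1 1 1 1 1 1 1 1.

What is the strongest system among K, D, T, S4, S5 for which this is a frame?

Serial (axiom D): yes — every world has a successor (e.g. 1 R 1).
Reflexive (axiom T): yes — every world is R-related to itself.
Transitive (axiom 4): no — 4 R 5 and 5 R 3, but not 4 R 3.
Euclidean (axiom 5): no — 1 R 2 and 1 R 3, but not 2 R 3.
So F validates K, D, T; S4 would additionally require R to be transitive. The strongest is T.

T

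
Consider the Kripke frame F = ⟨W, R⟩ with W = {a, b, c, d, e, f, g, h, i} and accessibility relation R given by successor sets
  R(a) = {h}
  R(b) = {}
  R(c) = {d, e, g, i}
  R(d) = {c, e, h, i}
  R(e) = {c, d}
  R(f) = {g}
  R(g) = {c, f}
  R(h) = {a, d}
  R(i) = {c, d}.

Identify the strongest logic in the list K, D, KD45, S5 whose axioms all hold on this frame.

K

Serial (axiom D): no — b has no R-successor.
Transitive (axiom 4): no — a R h and h R d, but not a R d.
Euclidean (axiom 5): no — c R d and c R g, but not d R g.
Reflexive (axiom T): no — a is not related to itself.
So F validates K; D would additionally require R to be serial. The strongest is K.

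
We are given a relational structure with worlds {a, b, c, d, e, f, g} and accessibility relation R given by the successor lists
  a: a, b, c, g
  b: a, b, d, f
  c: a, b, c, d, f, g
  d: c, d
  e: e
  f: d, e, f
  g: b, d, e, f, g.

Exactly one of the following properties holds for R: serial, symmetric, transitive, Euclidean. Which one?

Serial: yes — every world has a successor (e.g. a R a).
Symmetric: no — a R g but not g R a.
Transitive: no — a R b and b R d, but not a R d.
Euclidean: no — a R b and a R c, but not b R c.
Only serial holds.

serial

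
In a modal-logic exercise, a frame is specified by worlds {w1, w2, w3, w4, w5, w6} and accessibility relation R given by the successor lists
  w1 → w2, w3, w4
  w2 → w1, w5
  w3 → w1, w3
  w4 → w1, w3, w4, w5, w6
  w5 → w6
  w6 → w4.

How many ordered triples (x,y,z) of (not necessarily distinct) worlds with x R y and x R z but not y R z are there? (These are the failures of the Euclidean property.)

Enumerating: (w1,w2,w2), (w1,w2,w3), (w1,w2,w4), (w1,w3,w2), (w1,w3,w4), (w1,w4,w2), (w2,w1,w1), (w2,w1,w5), (w2,w5,w1), (w2,w5,w5), (w3,w1,w1), (w4,w1,w1), … and 14 more.
Total: 26.

26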